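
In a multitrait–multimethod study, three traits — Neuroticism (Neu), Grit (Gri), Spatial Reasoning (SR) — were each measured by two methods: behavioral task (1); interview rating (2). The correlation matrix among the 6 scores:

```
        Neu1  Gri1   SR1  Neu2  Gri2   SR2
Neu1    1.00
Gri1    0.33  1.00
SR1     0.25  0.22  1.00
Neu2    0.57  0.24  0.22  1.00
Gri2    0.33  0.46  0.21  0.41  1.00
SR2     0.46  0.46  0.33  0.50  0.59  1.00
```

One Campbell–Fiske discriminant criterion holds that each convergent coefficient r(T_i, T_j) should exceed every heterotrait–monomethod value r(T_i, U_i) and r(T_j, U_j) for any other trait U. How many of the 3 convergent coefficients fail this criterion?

2

Each convergent coefficient versus the relevant comparison correlations:
Neu (methods 1·2): 0.57 vs {0.33, 0.41, 0.25, 0.50} → pass.
Gri (methods 1·2): 0.46 vs {0.33, 0.41, 0.22, 0.59} → fail.
SR (methods 1·2): 0.33 vs {0.25, 0.50, 0.22, 0.59} → fail.
2 of 3 fail.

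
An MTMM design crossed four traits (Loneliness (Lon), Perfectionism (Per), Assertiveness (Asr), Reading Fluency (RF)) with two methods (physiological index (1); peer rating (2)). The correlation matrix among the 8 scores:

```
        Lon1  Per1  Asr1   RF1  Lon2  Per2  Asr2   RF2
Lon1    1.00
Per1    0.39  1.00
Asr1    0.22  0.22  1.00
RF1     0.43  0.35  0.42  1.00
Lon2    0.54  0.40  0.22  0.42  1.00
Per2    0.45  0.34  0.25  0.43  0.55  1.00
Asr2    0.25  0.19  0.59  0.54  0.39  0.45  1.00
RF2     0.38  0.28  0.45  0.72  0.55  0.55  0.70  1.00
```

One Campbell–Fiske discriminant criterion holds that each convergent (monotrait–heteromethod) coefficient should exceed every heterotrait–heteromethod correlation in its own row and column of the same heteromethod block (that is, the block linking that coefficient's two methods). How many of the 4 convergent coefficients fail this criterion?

Checking each validity diagonal entry against its comparison values:
Lon (methods 1·2): 0.54 vs {0.45, 0.40, 0.25, 0.22, 0.38, 0.42} → pass.
Per (methods 1·2): 0.34 vs {0.40, 0.45, 0.19, 0.25, 0.28, 0.43} → fail.
Asr (methods 1·2): 0.59 vs {0.22, 0.25, 0.25, 0.19, 0.45, 0.54} → pass.
RF (methods 1·2): 0.72 vs {0.42, 0.38, 0.43, 0.28, 0.54, 0.45} → pass.
1 of 4 fail.

1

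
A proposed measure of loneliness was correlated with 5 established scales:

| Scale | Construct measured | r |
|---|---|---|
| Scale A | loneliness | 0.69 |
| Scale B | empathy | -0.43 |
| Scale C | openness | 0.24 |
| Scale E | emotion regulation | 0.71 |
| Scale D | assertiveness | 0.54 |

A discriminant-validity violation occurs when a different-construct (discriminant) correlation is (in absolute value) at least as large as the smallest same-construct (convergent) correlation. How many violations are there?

1

Convergent (same construct = loneliness): Scale A.
Smallest convergent = 0.69. Discriminant |r|: 0.43, 0.24, 0.71, 0.54; count ≥ 0.69 → 1.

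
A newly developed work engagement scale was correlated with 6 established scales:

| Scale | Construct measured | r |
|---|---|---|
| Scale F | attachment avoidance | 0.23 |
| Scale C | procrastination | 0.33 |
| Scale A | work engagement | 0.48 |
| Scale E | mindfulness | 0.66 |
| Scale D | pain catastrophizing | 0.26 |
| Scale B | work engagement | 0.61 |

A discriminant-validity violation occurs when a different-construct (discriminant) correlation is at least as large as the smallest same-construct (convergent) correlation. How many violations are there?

Convergent (same construct = work engagement): Scale A, Scale B.
Smallest convergent = 0.48. Discriminant values: 0.23, 0.33, 0.66, 0.26; count ≥ 0.48 → 1.

1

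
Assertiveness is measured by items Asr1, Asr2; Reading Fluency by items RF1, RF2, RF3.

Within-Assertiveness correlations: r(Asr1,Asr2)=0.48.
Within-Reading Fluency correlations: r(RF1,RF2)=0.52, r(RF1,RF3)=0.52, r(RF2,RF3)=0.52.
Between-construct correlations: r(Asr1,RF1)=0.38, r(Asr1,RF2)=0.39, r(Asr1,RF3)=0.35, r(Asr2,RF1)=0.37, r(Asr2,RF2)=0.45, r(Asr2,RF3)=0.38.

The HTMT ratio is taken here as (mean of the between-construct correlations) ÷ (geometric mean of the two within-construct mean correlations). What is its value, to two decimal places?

0.77

Between-construct mean = 2.32/6 = 0.3867.
Mean within-Asr = 0.48/1 = 0.4800; mean within-RF = 1.56/3 = 0.5200.
Geometric mean = √(0.4800 × 0.5200) = 0.4996.
HTMT = 0.3867 / 0.4996 = 0.77.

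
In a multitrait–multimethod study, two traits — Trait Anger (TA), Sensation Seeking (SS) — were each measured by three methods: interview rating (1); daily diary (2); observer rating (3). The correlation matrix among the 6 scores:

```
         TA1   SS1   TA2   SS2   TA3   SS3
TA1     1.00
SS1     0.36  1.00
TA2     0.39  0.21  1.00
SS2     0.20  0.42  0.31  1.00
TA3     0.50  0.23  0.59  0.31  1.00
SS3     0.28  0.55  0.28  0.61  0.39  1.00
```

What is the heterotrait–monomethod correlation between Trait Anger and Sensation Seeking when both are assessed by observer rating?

0.39

Different traits, same method: r(TA3, SS3) = 0.39.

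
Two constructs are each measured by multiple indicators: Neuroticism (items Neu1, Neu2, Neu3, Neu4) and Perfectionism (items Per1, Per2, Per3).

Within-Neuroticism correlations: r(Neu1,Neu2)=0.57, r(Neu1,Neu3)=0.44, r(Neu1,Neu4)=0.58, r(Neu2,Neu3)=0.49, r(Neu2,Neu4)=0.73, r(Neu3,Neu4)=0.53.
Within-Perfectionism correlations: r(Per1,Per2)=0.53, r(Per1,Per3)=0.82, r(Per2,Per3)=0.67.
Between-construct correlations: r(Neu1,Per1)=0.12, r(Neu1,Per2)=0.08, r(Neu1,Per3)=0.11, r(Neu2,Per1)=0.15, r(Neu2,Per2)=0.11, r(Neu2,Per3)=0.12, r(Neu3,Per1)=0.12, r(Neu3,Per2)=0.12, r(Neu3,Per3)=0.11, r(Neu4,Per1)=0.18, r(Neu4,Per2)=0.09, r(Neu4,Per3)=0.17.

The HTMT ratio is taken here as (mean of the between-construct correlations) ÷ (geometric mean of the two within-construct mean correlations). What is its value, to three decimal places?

0.201

Mean between = 1.48/12 = 0.1233.
Mean within-Neu = 3.34/6 = 0.5567; mean within-Per = 2.02/3 = 0.6733.
Geometric mean = √(0.5567 × 0.6733) = 0.6122.
HTMT = 0.1233 / 0.6122 = 0.201.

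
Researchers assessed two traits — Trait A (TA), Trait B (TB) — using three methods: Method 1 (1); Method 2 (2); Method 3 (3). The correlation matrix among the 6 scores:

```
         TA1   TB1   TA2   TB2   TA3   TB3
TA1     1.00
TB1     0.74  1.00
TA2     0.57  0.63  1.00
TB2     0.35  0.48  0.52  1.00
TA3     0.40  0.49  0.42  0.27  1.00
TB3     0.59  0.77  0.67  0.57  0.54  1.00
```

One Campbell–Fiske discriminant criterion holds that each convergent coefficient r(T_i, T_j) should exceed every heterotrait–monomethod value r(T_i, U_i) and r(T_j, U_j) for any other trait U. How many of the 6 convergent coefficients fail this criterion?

Checking each validity diagonal entry against its comparison values:
TA (methods 1·2): 0.57 vs {0.74, 0.52} → fail.
TA (methods 1·3): 0.40 vs {0.74, 0.54} → fail.
TA (methods 2·3): 0.42 vs {0.52, 0.54} → fail.
TB (methods 1·2): 0.48 vs {0.74, 0.52} → fail.
TB (methods 1·3): 0.77 vs {0.74, 0.54} → pass.
TB (methods 2·3): 0.57 vs {0.52, 0.54} → pass.
4 of 6 fail.

4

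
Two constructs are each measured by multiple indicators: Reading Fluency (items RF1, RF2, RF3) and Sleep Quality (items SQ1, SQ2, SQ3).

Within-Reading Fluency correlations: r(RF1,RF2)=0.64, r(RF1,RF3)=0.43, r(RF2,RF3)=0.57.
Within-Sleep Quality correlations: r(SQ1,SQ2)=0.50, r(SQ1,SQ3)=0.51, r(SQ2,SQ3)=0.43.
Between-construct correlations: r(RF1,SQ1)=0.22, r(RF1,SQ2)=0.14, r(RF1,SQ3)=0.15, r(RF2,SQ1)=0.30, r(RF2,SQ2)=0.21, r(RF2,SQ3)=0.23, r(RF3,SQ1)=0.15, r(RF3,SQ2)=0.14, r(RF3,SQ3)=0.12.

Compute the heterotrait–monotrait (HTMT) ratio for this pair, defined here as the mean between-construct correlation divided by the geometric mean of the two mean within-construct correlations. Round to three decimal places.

Between-construct mean = 1.66/9 = 0.1844.
Mean within-RF = 1.64/3 = 0.5467; mean within-SQ = 1.44/3 = 0.4800.
Geometric mean = √(0.5467 × 0.4800) = 0.5123.
HTMT = 0.1844 / 0.5123 = 0.360.

0.360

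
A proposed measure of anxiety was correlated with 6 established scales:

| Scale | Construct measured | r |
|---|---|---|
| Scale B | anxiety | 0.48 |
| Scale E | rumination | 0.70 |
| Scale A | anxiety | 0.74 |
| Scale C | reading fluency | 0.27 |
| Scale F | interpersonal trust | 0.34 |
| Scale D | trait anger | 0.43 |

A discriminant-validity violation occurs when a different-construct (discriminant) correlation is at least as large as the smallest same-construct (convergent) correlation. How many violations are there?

1

Convergent (same construct = anxiety): Scale B, Scale A.
Smallest convergent = 0.48. Discriminant values: 0.70, 0.27, 0.34, 0.43; count ≥ 0.48 → 1.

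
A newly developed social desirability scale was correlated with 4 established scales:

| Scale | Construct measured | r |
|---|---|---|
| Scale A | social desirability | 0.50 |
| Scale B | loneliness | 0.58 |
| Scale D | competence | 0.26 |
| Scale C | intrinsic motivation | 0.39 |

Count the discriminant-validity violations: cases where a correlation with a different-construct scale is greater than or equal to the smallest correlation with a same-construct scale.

1

Convergent (same construct = social desirability): Scale A.
Smallest convergent = 0.50. Discriminant values: 0.58, 0.26, 0.39; count ≥ 0.50 → 1.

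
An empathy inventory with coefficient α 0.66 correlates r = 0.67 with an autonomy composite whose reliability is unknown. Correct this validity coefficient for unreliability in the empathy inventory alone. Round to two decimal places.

0.82

Single correction: r_c = r_obs / √r_xx = 0.67 / √0.66 = 0.67 / 0.8124 ≈ 0.82.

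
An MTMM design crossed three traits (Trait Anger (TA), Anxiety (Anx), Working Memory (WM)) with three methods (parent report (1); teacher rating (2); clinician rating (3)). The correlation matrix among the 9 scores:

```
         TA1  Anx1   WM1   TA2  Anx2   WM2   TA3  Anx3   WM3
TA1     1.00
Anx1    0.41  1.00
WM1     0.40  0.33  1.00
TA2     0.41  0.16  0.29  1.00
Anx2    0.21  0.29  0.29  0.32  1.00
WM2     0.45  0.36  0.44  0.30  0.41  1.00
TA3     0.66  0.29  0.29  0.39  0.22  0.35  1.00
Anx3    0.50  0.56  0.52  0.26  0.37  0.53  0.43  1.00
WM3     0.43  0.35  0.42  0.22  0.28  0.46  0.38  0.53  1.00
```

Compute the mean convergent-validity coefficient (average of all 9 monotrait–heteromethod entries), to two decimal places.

Convergent values: 0.41, 0.66, 0.39, 0.29, 0.56, 0.37, 0.44, 0.42, 0.46; mean = 4.00/9 = 0.44.

0.44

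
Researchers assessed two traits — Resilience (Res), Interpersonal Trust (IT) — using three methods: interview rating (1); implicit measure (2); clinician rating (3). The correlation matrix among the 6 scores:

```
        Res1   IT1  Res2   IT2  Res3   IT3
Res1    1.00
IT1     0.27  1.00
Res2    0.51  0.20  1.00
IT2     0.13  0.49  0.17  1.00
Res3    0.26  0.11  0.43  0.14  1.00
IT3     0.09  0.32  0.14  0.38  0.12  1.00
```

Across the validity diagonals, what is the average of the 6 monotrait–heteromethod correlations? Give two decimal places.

0.40

Convergent values: 0.51, 0.26, 0.43, 0.49, 0.32, 0.38; mean = 2.39/6 = 0.40.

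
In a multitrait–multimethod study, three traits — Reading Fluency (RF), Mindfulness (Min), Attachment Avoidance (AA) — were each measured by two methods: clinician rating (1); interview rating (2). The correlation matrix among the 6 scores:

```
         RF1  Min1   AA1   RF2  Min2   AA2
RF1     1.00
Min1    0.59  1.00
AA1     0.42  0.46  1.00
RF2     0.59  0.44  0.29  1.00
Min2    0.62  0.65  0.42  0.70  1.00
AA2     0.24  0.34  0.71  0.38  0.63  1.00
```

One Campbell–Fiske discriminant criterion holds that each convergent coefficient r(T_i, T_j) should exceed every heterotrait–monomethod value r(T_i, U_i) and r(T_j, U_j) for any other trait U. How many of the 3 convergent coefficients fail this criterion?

2

Convergent coefficients and their comparison sets:
RF (methods 1·2): 0.59 vs {0.59, 0.70, 0.42, 0.38} → fail.
Min (methods 1·2): 0.65 vs {0.59, 0.70, 0.46, 0.63} → fail.
AA (methods 1·2): 0.71 vs {0.42, 0.38, 0.46, 0.63} → pass.
2 of 3 fail.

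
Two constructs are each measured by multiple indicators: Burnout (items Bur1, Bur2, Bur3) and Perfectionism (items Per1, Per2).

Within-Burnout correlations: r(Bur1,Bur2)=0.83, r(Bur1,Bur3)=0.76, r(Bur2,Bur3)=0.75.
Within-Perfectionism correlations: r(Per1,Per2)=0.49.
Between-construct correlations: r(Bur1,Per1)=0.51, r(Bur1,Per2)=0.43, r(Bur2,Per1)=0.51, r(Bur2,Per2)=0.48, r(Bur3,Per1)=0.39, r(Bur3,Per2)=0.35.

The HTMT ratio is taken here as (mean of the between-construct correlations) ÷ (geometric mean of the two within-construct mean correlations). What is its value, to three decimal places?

Mean between = 2.67/6 = 0.4450.
Mean within-Bur = 2.34/3 = 0.7800; mean within-Per = 0.49/1 = 0.4900.
Geometric mean = √(0.7800 × 0.4900) = 0.6182.
HTMT = 0.4450 / 0.6182 = 0.720.

0.720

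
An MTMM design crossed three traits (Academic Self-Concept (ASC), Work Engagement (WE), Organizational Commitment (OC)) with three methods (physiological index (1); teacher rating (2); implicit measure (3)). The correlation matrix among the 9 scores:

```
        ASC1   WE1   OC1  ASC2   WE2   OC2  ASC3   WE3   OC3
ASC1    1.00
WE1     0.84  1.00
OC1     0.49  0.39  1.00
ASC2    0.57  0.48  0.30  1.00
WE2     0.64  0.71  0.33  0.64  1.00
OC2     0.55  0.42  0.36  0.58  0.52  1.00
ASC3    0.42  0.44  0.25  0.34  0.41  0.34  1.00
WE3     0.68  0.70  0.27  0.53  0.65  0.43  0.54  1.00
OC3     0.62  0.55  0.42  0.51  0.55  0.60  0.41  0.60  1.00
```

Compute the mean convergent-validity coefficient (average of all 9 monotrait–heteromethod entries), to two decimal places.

Convergent values: 0.57, 0.42, 0.34, 0.71, 0.70, 0.65, 0.36, 0.42, 0.60; mean = 4.77/9 = 0.53.

0.53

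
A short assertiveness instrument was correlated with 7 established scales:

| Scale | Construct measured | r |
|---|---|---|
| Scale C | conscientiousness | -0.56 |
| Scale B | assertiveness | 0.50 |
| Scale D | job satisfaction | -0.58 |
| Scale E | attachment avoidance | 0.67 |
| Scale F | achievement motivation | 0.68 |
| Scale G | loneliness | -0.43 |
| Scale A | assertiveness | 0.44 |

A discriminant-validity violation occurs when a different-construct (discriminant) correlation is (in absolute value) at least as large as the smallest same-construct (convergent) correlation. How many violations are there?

Convergent (same construct = assertiveness): Scale B, Scale A.
Smallest convergent = 0.44. Discriminant |r|: 0.56, 0.58, 0.67, 0.68, 0.43; count ≥ 0.44 → 4.

4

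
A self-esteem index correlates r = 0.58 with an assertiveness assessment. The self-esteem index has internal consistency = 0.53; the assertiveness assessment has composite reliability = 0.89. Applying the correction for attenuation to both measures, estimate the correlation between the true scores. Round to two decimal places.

r_true = r_obs / √(r_xx · r_yy) = 0.58 / √(0.53 × 0.89) = 0.58 / √0.4717 = 0.58 / 0.6868 ≈ 0.84.

0.84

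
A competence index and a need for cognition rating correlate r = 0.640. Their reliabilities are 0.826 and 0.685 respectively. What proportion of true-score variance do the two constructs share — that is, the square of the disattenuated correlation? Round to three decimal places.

Disattenuated r = 0.640 / √(0.826 × 0.685) = 0.640 / 0.7522 = 0.8508.
Shared true-score variance = 0.8508² = 0.7239 ≈ 0.724.

0.724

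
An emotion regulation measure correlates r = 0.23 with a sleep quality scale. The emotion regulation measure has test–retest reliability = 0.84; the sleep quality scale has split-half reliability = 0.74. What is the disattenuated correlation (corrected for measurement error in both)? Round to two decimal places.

r_true = r_obs / √(r_xx · r_yy) = 0.23 / √(0.84 × 0.74) = 0.23 / √0.6216 = 0.23 / 0.7884 ≈ 0.29.

0.29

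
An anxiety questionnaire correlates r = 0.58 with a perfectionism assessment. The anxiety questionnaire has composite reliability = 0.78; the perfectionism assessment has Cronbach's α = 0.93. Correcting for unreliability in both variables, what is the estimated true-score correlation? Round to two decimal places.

r_true = r_obs / √(r_xx · r_yy) = 0.58 / √(0.78 × 0.93) = 0.58 / √0.7254 = 0.58 / 0.8517 ≈ 0.68.

0.68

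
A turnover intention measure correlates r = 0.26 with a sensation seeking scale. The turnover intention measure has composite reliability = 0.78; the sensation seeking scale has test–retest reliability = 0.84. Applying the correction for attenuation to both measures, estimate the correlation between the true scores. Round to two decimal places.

0.32

r_true = r_obs / √(r_xx · r_yy) = 0.26 / √(0.78 × 0.84) = 0.26 / √0.6552 = 0.26 / 0.8094 ≈ 0.32.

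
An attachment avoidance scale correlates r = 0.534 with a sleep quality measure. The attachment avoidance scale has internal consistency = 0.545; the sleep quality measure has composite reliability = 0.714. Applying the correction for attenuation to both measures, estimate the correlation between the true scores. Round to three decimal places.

r_true = r_obs / √(r_xx · r_yy) = 0.534 / √(0.545 × 0.714) = 0.534 / √0.389130 = 0.534 / 0.6238 ≈ 0.856.

0.856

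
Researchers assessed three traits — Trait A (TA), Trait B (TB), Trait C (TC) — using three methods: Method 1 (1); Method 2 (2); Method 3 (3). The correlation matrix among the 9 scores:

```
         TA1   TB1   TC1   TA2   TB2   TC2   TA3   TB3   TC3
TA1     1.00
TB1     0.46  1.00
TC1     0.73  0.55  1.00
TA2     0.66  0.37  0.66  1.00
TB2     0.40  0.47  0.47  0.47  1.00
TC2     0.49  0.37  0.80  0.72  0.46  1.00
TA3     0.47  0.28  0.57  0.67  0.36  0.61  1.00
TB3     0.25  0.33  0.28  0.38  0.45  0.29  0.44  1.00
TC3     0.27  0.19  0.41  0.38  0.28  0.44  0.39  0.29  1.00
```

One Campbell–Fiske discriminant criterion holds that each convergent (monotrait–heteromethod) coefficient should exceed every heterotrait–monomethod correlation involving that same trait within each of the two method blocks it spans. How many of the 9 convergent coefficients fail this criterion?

8

Each convergent coefficient versus the relevant comparison correlations:
TA (methods 1·2): 0.66 vs {0.46, 0.47, 0.73, 0.72} → fail.
TA (methods 1·3): 0.47 vs {0.46, 0.44, 0.73, 0.39} → fail.
TA (methods 2·3): 0.67 vs {0.47, 0.44, 0.72, 0.39} → fail.
TB (methods 1·2): 0.47 vs {0.46, 0.47, 0.55, 0.46} → fail.
TB (methods 1·3): 0.33 vs {0.46, 0.44, 0.55, 0.29} → fail.
TB (methods 2·3): 0.45 vs {0.47, 0.44, 0.46, 0.29} → fail.
TC (methods 1·2): 0.80 vs {0.73, 0.72, 0.55, 0.46} → pass.
TC (methods 1·3): 0.41 vs {0.73, 0.39, 0.55, 0.29} → fail.
TC (methods 2·3): 0.44 vs {0.72, 0.39, 0.46, 0.29} → fail.
8 of 9 fail.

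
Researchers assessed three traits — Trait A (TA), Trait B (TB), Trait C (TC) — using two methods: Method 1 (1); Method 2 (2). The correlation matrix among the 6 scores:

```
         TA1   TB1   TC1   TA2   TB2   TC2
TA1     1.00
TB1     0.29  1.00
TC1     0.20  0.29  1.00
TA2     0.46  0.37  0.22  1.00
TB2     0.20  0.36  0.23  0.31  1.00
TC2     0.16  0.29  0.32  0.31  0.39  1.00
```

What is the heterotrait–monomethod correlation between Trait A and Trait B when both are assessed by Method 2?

Different traits, same method: r(TA2, TB2) = 0.31.

0.31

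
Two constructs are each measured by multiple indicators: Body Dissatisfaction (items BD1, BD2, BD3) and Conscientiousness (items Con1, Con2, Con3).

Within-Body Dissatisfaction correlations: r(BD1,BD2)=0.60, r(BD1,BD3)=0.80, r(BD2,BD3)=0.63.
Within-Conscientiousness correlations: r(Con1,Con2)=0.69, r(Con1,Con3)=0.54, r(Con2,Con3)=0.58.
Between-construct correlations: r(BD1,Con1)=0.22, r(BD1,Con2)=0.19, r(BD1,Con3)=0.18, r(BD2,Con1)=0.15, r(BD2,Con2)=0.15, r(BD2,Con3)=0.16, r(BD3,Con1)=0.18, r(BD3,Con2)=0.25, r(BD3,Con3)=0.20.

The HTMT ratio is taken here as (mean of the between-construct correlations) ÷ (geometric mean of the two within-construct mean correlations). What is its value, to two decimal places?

0.29

Mean between = 1.68/9 = 0.1867.
Mean within-BD = 2.03/3 = 0.6767; mean within-Con = 1.81/3 = 0.6033.
Geometric mean = √(0.6767 × 0.6033) = 0.6389.
HTMT = 0.1867 / 0.6389 = 0.29.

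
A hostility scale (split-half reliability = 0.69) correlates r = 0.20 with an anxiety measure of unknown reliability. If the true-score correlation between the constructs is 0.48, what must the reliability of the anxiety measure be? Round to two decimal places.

0.25

r_true = r_obs / √(r_xx · r_yy) ⇒ 0.48 = 0.20 / √(0.69 · r_yy).
√(0.69 · r_yy) = 0.20 / 0.48 = 0.4167; 0.69 · r_yy = 0.1736; r_yy = 0.1736 / 0.69 ≈ 0.25.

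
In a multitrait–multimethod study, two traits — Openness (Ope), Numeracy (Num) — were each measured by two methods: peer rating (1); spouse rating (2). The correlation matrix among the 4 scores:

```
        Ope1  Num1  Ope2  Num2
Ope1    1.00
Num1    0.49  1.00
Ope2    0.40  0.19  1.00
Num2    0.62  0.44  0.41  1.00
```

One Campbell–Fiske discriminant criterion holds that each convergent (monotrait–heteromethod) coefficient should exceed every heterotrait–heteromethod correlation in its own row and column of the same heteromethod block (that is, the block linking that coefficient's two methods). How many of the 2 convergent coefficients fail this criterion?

Each convergent coefficient versus the relevant comparison correlations:
Ope (methods 1·2): 0.40 vs {0.62, 0.19} → fail.
Num (methods 1·2): 0.44 vs {0.19, 0.62} → fail.
2 of 2 fail.

2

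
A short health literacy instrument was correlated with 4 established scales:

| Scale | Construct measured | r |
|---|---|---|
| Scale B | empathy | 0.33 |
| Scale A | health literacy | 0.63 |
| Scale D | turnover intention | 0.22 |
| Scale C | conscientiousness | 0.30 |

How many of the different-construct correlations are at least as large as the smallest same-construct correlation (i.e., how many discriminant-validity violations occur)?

Convergent (same construct = health literacy): Scale A.
Smallest convergent = 0.63. Discriminant values: 0.33, 0.22, 0.30; count ≥ 0.63 → 0.

0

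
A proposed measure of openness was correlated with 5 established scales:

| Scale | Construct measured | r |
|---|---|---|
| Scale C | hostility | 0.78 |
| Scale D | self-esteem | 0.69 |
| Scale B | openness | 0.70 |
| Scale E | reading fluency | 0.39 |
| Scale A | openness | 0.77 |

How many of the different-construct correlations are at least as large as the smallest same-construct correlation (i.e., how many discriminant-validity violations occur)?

1

Convergent (same construct = openness): Scale B, Scale A.
Smallest convergent = 0.70. Discriminant values: 0.78, 0.69, 0.39; count ≥ 0.70 → 1.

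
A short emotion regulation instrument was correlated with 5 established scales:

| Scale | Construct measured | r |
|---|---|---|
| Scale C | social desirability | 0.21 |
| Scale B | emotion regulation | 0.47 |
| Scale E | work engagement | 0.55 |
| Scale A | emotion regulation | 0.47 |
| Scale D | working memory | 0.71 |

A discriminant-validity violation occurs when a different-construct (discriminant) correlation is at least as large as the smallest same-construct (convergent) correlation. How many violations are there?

2

Convergent (same construct = emotion regulation): Scale B, Scale A.
Smallest convergent = 0.47. Discriminant values: 0.21, 0.55, 0.71; count ≥ 0.47 → 2.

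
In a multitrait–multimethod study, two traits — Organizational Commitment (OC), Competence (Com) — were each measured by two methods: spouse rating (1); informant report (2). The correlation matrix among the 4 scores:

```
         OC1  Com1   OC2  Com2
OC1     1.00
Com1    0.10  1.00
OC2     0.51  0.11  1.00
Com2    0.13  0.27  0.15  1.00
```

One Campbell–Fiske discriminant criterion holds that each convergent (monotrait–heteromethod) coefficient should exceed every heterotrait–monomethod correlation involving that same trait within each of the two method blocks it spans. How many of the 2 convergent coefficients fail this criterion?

0

Checking each validity diagonal entry against its comparison values:
OC (methods 1·2): 0.51 vs {0.10, 0.15} → pass.
Com (methods 1·2): 0.27 vs {0.10, 0.15} → pass.
0 of 2 fail.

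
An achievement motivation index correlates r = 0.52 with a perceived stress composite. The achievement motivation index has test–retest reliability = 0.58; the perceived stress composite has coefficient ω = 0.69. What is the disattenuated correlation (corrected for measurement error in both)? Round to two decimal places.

0.82

r_true = r_obs / √(r_xx · r_yy) = 0.52 / √(0.58 × 0.69) = 0.52 / √0.4002 = 0.52 / 0.6326 ≈ 0.82.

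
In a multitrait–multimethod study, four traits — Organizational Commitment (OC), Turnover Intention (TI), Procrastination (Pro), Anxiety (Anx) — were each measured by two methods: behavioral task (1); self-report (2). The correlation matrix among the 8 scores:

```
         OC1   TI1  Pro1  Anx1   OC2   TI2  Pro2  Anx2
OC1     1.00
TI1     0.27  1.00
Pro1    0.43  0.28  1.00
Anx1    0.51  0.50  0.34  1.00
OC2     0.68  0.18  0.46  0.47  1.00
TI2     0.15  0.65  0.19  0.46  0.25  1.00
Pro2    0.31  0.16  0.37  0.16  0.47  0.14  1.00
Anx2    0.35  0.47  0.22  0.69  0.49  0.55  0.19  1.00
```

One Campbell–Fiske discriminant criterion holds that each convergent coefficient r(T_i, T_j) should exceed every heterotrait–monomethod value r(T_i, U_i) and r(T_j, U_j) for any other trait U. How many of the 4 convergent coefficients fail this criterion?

Each convergent coefficient versus the relevant comparison correlations:
OC (methods 1·2): 0.68 vs {0.27, 0.25, 0.43, 0.47, 0.51, 0.49} → pass.
TI (methods 1·2): 0.65 vs {0.27, 0.25, 0.28, 0.14, 0.50, 0.55} → pass.
Pro (methods 1·2): 0.37 vs {0.43, 0.47, 0.28, 0.14, 0.34, 0.19} → fail.
Anx (methods 1·2): 0.69 vs {0.51, 0.49, 0.50, 0.55, 0.34, 0.19} → pass.
1 of 4 fail.

1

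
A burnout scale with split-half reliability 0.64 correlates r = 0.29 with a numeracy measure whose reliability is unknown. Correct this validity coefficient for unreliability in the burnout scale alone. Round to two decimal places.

0.36

Single correction: r_c = r_obs / √r_xx = 0.29 / √0.64 = 0.29 / 0.8000 ≈ 0.36.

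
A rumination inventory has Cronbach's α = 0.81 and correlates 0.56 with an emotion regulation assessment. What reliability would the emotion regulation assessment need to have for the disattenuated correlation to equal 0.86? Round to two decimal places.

r_true = r_obs / √(r_xx · r_yy) ⇒ 0.86 = 0.56 / √(0.81 · r_yy).
√(0.81 · r_yy) = 0.56 / 0.86 = 0.6512; 0.81 · r_yy = 0.4241; r_yy = 0.4241 / 0.81 ≈ 0.52.

0.52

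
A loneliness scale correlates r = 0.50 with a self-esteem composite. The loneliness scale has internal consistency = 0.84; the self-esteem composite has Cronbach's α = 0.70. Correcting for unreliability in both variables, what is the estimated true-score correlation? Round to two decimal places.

r_true = r_obs / √(r_xx · r_yy) = 0.50 / √(0.84 × 0.70) = 0.50 / √0.5880 = 0.50 / 0.7668 ≈ 0.65.

0.65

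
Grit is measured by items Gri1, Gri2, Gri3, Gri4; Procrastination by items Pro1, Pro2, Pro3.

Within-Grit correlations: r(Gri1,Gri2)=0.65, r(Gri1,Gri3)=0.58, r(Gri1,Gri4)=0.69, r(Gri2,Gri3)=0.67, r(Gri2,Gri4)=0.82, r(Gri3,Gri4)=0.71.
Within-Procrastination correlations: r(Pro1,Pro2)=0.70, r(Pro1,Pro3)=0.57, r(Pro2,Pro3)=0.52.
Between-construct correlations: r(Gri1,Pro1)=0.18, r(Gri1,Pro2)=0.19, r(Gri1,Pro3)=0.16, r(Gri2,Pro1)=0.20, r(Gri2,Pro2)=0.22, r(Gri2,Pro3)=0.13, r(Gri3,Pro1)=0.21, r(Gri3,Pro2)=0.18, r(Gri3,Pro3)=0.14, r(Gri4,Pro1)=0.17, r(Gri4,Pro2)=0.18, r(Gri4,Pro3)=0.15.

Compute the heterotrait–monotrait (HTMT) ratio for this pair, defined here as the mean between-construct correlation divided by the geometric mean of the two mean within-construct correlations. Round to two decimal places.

0.27

Mean heterotrait r = 2.11/12 = 0.1758.
Mean within-Gri = 4.12/6 = 0.6867; mean within-Pro = 1.79/3 = 0.5967.
Geometric mean = √(0.6867 × 0.5967) = 0.6401.
HTMT = 0.1758 / 0.6401 = 0.27.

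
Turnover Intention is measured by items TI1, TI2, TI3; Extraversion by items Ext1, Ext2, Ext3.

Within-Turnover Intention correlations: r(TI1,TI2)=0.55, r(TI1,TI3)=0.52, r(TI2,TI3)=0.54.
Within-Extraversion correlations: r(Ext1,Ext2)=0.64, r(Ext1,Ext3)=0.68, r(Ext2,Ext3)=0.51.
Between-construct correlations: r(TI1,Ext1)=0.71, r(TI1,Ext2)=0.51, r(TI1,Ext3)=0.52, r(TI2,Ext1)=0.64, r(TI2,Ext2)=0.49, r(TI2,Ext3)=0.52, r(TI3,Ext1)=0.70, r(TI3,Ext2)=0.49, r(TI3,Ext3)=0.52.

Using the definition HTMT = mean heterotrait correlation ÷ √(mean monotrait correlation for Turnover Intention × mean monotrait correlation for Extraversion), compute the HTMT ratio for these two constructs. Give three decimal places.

0.990

Mean heterotrait r = 5.10/9 = 0.5667.
Mean within-TI = 1.61/3 = 0.5367; mean within-Ext = 1.83/3 = 0.6100.
Geometric mean = √(0.5367 × 0.6100) = 0.5722.
HTMT = 0.5667 / 0.5722 = 0.990.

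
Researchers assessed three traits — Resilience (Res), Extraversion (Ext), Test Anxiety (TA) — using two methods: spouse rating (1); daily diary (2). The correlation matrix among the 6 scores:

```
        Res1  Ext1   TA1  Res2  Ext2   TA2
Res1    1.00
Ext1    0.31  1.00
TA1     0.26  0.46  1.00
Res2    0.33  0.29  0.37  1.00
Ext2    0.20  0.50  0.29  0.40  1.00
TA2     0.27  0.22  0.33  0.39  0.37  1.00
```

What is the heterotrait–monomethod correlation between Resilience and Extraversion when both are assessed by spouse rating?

0.31

Different traits, same method: r(Res1, Ext1) = 0.31.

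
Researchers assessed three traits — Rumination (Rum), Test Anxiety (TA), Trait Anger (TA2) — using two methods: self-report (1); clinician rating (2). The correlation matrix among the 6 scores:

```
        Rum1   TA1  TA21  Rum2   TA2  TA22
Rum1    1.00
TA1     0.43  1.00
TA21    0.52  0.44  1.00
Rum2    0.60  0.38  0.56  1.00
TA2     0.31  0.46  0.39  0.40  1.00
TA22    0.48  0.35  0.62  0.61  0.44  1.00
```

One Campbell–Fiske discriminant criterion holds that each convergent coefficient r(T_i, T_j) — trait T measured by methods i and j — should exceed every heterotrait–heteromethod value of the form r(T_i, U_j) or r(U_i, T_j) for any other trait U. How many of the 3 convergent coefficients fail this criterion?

Convergent coefficients and their comparison sets:
Rum (methods 1·2): 0.60 vs {0.31, 0.38, 0.48, 0.56} → pass.
TA (methods 1·2): 0.46 vs {0.38, 0.31, 0.35, 0.39} → pass.
TA2 (methods 1·2): 0.62 vs {0.56, 0.48, 0.39, 0.35} → pass.
0 of 3 fail.

0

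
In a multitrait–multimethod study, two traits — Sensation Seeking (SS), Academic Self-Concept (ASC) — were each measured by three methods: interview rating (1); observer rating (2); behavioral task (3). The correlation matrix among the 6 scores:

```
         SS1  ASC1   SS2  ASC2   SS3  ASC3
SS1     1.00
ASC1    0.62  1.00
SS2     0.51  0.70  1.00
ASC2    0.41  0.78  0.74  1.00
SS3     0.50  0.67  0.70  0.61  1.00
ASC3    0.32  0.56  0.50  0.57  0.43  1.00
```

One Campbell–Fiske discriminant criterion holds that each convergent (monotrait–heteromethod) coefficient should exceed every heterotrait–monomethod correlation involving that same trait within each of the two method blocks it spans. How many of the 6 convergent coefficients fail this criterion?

Convergent coefficients and their comparison sets:
SS (methods 1·2): 0.51 vs {0.62, 0.74} → fail.
SS (methods 1·3): 0.50 vs {0.62, 0.43} → fail.
SS (methods 2·3): 0.70 vs {0.74, 0.43} → fail.
ASC (methods 1·2): 0.78 vs {0.62, 0.74} → pass.
ASC (methods 1·3): 0.56 vs {0.62, 0.43} → fail.
ASC (methods 2·3): 0.57 vs {0.74, 0.43} → fail.
5 of 6 fail.

5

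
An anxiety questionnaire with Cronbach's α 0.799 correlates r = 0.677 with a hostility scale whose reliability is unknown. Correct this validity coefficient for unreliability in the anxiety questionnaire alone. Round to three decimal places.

0.757

Single correction: r_c = r_obs / √r_xx = 0.677 / √0.799 = 0.677 / 0.8939 ≈ 0.757.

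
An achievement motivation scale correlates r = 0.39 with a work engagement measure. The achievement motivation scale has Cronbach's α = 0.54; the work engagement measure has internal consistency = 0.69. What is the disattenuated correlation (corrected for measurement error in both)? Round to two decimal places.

0.64

r_true = r_obs / √(r_xx · r_yy) = 0.39 / √(0.54 × 0.69) = 0.39 / √0.3726 = 0.39 / 0.6104 ≈ 0.64.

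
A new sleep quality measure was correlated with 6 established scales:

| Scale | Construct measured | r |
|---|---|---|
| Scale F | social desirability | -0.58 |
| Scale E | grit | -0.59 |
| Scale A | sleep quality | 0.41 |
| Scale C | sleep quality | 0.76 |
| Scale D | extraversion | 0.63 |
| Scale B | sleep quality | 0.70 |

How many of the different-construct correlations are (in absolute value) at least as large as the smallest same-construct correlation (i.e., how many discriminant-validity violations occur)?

3

Convergent (same construct = sleep quality): Scale A, Scale C, Scale B.
Smallest convergent = 0.41. Discriminant |r|: 0.58, 0.59, 0.63; count ≥ 0.41 → 3.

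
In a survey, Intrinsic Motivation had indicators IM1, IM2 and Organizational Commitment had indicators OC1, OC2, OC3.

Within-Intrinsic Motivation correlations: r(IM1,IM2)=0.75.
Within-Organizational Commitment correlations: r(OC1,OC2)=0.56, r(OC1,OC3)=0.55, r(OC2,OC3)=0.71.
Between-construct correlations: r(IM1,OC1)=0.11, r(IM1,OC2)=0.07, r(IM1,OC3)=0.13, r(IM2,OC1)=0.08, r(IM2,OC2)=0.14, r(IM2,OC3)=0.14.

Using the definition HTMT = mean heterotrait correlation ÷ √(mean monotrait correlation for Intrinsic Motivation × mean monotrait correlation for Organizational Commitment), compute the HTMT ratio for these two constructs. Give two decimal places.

0.17

Mean heterotrait r = 0.67/6 = 0.1117.
Mean within-IM = 0.75/1 = 0.7500; mean within-OC = 1.82/3 = 0.6067.
Geometric mean = √(0.7500 × 0.6067) = 0.6746.
HTMT = 0.1117 / 0.6746 = 0.17.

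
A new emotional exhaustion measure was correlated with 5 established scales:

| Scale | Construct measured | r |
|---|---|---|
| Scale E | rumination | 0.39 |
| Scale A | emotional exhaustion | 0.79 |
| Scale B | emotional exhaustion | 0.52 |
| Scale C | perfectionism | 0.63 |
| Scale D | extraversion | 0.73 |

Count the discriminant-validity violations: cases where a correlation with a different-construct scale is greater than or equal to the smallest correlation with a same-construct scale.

Convergent (same construct = emotional exhaustion): Scale A, Scale B.
Smallest convergent = 0.52. Discriminant values: 0.39, 0.63, 0.73; count ≥ 0.52 → 2.

2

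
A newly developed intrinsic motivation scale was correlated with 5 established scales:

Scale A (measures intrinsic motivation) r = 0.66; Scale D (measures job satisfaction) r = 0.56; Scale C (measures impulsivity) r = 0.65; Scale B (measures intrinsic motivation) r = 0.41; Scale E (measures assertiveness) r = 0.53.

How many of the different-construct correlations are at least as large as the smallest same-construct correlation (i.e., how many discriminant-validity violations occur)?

Convergent (same construct = intrinsic motivation): Scale A, Scale B.
Smallest convergent = 0.41. Discriminant values: 0.56, 0.65, 0.53; count ≥ 0.41 → 3.

3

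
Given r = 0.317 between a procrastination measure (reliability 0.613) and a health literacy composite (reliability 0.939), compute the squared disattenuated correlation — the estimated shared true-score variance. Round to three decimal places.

Disattenuated r = 0.317 / √(0.613 × 0.939) = 0.317 / 0.7587 = 0.4178.
Shared true-score variance = 0.4178² = 0.1746 ≈ 0.175.

0.175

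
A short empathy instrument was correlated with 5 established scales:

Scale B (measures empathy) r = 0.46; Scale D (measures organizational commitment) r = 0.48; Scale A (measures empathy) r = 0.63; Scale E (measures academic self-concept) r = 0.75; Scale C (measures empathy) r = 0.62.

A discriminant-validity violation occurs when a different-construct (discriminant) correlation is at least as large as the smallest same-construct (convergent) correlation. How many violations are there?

Convergent (same construct = empathy): Scale B, Scale A, Scale C.
Smallest convergent = 0.46. Discriminant values: 0.48, 0.75; count ≥ 0.46 → 2.

2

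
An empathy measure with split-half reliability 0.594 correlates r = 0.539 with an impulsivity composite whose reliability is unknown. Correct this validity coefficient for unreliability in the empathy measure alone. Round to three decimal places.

Single correction: r_c = r_obs / √r_xx = 0.539 / √0.594 = 0.539 / 0.7707 ≈ 0.699.

0.699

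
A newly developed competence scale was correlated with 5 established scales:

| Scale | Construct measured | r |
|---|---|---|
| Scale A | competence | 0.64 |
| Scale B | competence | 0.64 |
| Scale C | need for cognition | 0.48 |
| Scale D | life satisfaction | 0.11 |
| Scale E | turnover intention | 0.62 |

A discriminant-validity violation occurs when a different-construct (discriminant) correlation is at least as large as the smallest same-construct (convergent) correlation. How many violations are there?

Convergent (same construct = competence): Scale A, Scale B.
Smallest convergent = 0.64. Discriminant values: 0.48, 0.11, 0.62; count ≥ 0.64 → 0.

0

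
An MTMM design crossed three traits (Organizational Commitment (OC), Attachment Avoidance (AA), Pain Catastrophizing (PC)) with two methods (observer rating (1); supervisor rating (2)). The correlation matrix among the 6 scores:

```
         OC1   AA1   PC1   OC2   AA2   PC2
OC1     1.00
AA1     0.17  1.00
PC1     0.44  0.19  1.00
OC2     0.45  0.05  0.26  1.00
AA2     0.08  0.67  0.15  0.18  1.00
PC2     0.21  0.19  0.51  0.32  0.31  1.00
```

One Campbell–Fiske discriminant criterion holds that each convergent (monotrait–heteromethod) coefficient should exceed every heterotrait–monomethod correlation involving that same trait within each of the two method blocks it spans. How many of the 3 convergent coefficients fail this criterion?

0

Each convergent coefficient versus the relevant comparison correlations:
OC (methods 1·2): 0.45 vs {0.17, 0.18, 0.44, 0.32} → pass.
AA (methods 1·2): 0.67 vs {0.17, 0.18, 0.19, 0.31} → pass.
PC (methods 1·2): 0.51 vs {0.44, 0.32, 0.19, 0.31} → pass.
0 of 3 fail.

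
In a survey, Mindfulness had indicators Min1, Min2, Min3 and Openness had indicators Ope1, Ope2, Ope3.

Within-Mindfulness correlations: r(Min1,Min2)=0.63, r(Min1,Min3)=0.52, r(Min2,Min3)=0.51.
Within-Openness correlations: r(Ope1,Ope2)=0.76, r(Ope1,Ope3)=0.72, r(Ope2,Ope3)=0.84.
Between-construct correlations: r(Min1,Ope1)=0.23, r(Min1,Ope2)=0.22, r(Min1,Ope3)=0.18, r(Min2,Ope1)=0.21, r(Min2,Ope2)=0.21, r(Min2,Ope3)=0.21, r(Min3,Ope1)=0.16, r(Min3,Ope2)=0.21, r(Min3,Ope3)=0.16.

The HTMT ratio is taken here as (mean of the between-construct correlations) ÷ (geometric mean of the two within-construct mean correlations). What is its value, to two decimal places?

Between-construct mean = 1.79/9 = 0.1989.
Mean within-Min = 1.66/3 = 0.5533; mean within-Ope = 2.32/3 = 0.7733.
Geometric mean = √(0.5533 × 0.7733) = 0.6541.
HTMT = 0.1989 / 0.6541 = 0.30.

0.30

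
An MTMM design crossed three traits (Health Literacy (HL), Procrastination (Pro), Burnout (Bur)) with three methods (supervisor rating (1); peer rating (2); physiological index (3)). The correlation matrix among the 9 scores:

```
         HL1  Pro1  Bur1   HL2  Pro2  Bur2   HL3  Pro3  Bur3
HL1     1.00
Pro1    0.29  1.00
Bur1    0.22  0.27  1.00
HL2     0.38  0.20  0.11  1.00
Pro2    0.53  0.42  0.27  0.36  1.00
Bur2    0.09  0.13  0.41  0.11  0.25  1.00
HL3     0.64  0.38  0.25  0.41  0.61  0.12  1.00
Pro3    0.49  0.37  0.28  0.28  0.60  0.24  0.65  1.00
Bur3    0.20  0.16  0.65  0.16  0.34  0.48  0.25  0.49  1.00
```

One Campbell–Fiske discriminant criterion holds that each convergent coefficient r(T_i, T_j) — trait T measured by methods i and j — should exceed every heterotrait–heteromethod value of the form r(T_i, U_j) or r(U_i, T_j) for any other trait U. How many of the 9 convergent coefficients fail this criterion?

Checking each validity diagonal entry against its comparison values:
HL (methods 1·2): 0.38 vs {0.53, 0.20, 0.09, 0.11} → fail.
HL (methods 1·3): 0.64 vs {0.49, 0.38, 0.20, 0.25} → pass.
HL (methods 2·3): 0.41 vs {0.28, 0.61, 0.16, 0.12} → fail.
Pro (methods 1·2): 0.42 vs {0.20, 0.53, 0.13, 0.27} → fail.
Pro (methods 1·3): 0.37 vs {0.38, 0.49, 0.16, 0.28} → fail.
Pro (methods 2·3): 0.60 vs {0.61, 0.28, 0.34, 0.24} → fail.
Bur (methods 1·2): 0.41 vs {0.11, 0.09, 0.27, 0.13} → pass.
Bur (methods 1·3): 0.65 vs {0.25, 0.20, 0.28, 0.16} → pass.
Bur (methods 2·3): 0.48 vs {0.12, 0.16, 0.24, 0.34} → pass.
5 of 9 fail.

5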